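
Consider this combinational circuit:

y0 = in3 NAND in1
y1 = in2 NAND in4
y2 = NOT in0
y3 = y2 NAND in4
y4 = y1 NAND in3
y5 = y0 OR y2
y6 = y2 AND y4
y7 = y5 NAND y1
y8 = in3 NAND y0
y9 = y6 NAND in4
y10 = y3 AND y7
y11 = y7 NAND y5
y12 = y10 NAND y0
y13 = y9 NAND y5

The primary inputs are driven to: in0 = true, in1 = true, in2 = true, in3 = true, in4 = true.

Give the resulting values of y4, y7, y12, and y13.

y4 = true  y7 = true  y12 = true  y13 = true

y0 = in3 NAND in1 = true NAND true = false
y1 = in2 NAND in4 = true NAND true = false
y2 = NOT in0 = NOT true = false
y3 = y2 NAND in4 = false NAND true = true
y4 = y1 NAND in3 = false NAND true = true
y5 = y0 OR y2 = false OR false = false
y6 = y2 AND y4 = false AND true = false
y7 = y5 NAND y1 = false NAND false = true
y9 = y6 NAND in4 = false NAND true = true
y10 = y3 AND y7 = true AND true = true
y12 = y10 NAND y0 = true NAND false = true
y13 = y9 NAND y5 = true NAND false = true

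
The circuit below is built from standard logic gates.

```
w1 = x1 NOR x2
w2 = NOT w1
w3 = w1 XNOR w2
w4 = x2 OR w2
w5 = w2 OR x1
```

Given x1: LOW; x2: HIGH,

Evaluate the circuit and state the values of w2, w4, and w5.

w2 = HIGH; w4 = HIGH; w5 = HIGH

w1 = x1 NOR x2 = LOW NOR HIGH = LOW
w2 = NOT w1 = NOT LOW = HIGH
w4 = x2 OR w2 = HIGH OR HIGH = HIGH
w5 = w2 OR x1 = HIGH OR LOW = HIGH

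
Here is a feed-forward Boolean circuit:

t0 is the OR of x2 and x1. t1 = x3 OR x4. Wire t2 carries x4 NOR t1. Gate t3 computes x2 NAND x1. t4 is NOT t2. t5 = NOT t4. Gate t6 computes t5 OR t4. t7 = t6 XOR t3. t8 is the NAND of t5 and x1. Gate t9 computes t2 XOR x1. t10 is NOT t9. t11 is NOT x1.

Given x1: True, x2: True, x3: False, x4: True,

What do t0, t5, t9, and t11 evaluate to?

t0 = True  t5 = False  t9 = True  t11 = False

t0 = x2 OR x1 = True OR True = True
t1 = x3 OR x4 = False OR True = True
t2 = x4 NOR t1 = True NOR True = False
t4 = NOT t2 = NOT False = True
t5 = NOT t4 = NOT True = False
t9 = t2 XOR x1 = False XOR True = True
t11 = NOT x1 = NOT True = False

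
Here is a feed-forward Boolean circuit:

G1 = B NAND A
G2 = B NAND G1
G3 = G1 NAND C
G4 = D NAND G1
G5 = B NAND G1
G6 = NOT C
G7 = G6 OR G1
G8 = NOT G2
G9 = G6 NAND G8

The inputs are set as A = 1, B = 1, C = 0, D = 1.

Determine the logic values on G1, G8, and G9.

G1 = B NAND A = 1 NAND 1 = 0
G2 = B NAND G1 = 1 NAND 0 = 1
G6 = NOT C = NOT 0 = 1
G8 = NOT G2 = NOT 1 = 0
G9 = G6 NAND G8 = 1 NAND 0 = 1

G1 = 0, G8 = 0, G9 = 1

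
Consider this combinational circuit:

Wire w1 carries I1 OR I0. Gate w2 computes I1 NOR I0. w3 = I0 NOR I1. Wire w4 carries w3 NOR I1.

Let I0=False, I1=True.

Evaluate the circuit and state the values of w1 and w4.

w1 = I1 OR I0 = True OR False = True
w3 = I0 NOR I1 = False NOR True = False
w4 = w3 NOR I1 = False NOR True = False

w1 = True  w4 = False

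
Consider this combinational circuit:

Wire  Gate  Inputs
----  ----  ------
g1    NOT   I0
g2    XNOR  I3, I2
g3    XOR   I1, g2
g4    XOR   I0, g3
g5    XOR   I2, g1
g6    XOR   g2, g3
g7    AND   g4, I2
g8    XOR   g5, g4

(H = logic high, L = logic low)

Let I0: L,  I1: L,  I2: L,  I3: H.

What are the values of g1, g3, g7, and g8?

g1 = NOT I0 = NOT L = H
g2 = I3 XNOR I2 = H XNOR L = L
g3 = I1 XOR g2 = L XOR L = L
g4 = I0 XOR g3 = L XOR L = L
g5 = I2 XOR g1 = L XOR H = H
g7 = g4 AND I2 = L AND L = L
g8 = g5 XOR g4 = H XOR L = H

g1 = H  g3 = L  g7 = L  g8 = H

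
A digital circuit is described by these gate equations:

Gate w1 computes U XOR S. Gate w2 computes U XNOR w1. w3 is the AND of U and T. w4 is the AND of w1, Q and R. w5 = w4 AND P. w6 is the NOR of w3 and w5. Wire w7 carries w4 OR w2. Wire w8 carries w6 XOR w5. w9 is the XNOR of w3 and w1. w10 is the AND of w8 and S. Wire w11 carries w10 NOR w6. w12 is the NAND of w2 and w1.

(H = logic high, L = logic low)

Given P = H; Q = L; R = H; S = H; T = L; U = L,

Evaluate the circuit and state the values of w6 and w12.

w6 = H; w12 = H

w1 = U XOR S = L XOR H = H
w2 = U XNOR w1 = L XNOR H = L
w3 = U AND T = L AND L = L
w4 = w1 AND Q AND R = H AND L AND H = L
w5 = w4 AND P = L AND H = L
w6 = w3 NOR w5 = L NOR L = H
w12 = w2 NAND w1 = L NAND H = H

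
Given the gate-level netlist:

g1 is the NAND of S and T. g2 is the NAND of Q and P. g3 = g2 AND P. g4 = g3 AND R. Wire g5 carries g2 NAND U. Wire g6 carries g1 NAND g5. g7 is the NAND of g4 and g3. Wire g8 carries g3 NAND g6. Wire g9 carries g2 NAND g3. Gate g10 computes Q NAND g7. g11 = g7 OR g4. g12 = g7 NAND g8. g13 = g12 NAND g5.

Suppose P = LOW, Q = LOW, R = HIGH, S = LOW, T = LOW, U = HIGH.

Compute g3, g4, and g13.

g3 = LOW; g4 = LOW; g13 = HIGH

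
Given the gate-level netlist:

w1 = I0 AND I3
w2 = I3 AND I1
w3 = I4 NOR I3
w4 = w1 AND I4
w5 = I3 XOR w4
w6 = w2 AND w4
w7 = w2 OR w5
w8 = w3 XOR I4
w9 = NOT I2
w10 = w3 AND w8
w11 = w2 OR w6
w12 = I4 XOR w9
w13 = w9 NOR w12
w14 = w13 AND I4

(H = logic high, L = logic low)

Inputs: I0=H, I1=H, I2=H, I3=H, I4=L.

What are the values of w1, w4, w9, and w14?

w1 = H, w4 = L, w9 = L, w14 = L

w1 = I0 AND I3 = H AND H = H
w4 = w1 AND I4 = H AND L = L
w9 = NOT I2 = NOT H = L
w12 = I4 XOR w9 = L XOR L = L
w13 = w9 NOR w12 = L NOR L = H
w14 = w13 AND I4 = H AND L = L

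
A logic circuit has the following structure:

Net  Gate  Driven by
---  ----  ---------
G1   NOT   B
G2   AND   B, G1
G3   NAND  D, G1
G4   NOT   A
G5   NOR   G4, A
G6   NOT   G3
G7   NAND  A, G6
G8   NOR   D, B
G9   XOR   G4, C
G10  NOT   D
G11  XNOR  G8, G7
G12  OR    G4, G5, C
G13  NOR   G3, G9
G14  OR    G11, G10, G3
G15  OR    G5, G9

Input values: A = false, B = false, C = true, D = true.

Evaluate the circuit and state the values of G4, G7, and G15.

G4 = true; G7 = true; G15 = false

G1 = NOT B = NOT false = true
G3 = D NAND G1 = true NAND true = false
G4 = NOT A = NOT false = true
G5 = G4 NOR A = true NOR false = false
G6 = NOT G3 = NOT false = true
G7 = A NAND G6 = false NAND true = true
G9 = G4 XOR C = true XOR true = false
G15 = G5 OR G9 = false OR false = false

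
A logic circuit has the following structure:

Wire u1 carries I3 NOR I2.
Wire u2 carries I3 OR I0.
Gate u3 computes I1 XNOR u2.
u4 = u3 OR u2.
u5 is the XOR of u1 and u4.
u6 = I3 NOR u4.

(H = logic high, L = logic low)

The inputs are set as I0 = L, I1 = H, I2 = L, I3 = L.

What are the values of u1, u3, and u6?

u1 = H, u3 = L, u6 = H

u1 = I3 NOR I2 = L NOR L = H
u2 = I3 OR I0 = L OR L = L
u3 = I1 XNOR u2 = H XNOR L = L
u4 = u3 OR u2 = L OR L = L
u6 = I3 NOR u4 = L NOR L = H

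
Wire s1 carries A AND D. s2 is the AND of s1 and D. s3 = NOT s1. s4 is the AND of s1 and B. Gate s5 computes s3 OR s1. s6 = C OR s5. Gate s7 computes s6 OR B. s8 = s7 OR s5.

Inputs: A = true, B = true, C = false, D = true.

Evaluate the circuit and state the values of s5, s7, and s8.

s5 = true, s7 = true, s8 = true

s1 = A AND D = true AND true = true
s3 = NOT s1 = NOT true = false
s5 = s3 OR s1 = false OR true = true
s6 = C OR s5 = false OR true = true
s7 = s6 OR B = true OR true = true
s8 = s7 OR s5 = true OR true = true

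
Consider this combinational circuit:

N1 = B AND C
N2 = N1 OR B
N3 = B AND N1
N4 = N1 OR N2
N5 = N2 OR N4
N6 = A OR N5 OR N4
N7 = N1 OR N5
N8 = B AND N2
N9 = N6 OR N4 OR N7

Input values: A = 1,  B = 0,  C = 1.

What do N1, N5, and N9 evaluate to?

N1 = 0; N5 = 0; N9 = 1

N1 = B AND C = 0 AND 1 = 0
N2 = N1 OR B = 0 OR 0 = 0
N4 = N1 OR N2 = 0 OR 0 = 0
N5 = N2 OR N4 = 0 OR 0 = 0
N6 = A OR N5 OR N4 = 1 OR 0 OR 0 = 1
N7 = N1 OR N5 = 0 OR 0 = 0
N9 = N6 OR N4 OR N7 = 1 OR 0 OR 0 = 1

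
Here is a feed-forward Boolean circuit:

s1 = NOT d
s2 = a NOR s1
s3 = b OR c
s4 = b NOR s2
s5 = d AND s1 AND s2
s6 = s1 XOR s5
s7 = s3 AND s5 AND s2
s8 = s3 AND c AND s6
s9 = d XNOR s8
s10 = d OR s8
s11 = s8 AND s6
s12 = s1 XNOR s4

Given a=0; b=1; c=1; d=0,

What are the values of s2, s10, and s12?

s2 = 0; s10 = 1; s12 = 0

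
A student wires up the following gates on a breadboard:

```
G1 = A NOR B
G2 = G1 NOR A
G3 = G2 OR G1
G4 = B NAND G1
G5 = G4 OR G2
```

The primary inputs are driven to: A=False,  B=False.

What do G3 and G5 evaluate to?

G1 = A NOR B = False NOR False = True
G2 = G1 NOR A = True NOR False = False
G3 = G2 OR G1 = False OR True = True
G4 = B NAND G1 = False NAND True = True
G5 = G4 OR G2 = True OR False = True

G3 = True  G5 = True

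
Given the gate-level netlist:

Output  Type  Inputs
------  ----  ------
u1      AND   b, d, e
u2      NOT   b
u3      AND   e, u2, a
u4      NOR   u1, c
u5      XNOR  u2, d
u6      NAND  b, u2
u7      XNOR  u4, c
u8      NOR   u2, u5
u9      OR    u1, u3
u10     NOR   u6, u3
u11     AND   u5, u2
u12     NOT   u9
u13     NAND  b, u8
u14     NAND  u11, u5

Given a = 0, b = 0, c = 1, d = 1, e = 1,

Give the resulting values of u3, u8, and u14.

u3 = 0; u8 = 0; u14 = 0

u2 = NOT b = NOT 0 = 1
u3 = e AND u2 AND a = 1 AND 1 AND 0 = 0
u5 = u2 XNOR d = 1 XNOR 1 = 1
u8 = u2 NOR u5 = 1 NOR 1 = 0
u11 = u5 AND u2 = 1 AND 1 = 1
u14 = u11 NAND u5 = 1 NAND 1 = 0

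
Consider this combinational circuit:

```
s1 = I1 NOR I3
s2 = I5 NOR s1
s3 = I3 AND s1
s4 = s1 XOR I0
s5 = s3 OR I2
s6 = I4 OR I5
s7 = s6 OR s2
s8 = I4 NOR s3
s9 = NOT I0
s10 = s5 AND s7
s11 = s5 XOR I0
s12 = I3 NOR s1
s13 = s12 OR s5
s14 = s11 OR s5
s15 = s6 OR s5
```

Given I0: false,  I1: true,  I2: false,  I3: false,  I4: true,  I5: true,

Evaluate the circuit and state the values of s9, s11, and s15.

s1 = I1 NOR I3 = true NOR false = false
s3 = I3 AND s1 = false AND false = false
s5 = s3 OR I2 = false OR false = false
s6 = I4 OR I5 = true OR true = true
s9 = NOT I0 = NOT false = true
s11 = s5 XOR I0 = false XOR false = false
s15 = s6 OR s5 = true OR false = true

s9 = true; s11 = false; s15 = true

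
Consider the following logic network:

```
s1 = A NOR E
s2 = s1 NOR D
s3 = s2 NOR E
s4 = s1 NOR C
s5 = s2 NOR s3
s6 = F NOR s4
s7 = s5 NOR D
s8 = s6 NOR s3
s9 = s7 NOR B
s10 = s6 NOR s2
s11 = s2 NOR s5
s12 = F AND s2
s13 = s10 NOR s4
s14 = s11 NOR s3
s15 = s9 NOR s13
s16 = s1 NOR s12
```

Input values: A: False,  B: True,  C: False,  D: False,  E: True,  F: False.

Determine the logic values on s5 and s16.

s5 = False  s16 = True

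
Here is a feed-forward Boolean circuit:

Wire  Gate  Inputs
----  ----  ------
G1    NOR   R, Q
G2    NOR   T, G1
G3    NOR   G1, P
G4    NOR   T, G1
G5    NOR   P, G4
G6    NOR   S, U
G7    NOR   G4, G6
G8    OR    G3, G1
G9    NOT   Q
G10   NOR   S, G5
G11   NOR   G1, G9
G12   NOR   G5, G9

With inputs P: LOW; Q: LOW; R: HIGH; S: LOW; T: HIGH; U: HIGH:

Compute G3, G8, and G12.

G1 = R NOR Q = HIGH NOR LOW = LOW
G3 = G1 NOR P = LOW NOR LOW = HIGH
G4 = T NOR G1 = HIGH NOR LOW = LOW
G5 = P NOR G4 = LOW NOR LOW = HIGH
G8 = G3 OR G1 = HIGH OR LOW = HIGH
G9 = NOT Q = NOT LOW = HIGH
G12 = G5 NOR G9 = HIGH NOR HIGH = LOW

G3 = HIGH, G8 = HIGH, G12 = LOW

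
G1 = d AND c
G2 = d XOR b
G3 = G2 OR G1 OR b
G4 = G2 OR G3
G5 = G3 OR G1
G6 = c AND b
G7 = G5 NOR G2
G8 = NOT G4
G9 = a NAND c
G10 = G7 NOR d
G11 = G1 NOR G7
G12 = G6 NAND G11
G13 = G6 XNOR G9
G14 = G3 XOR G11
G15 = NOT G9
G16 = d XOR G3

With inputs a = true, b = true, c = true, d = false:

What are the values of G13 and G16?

G1 = d AND c = false AND true = false
G2 = d XOR b = false XOR true = true
G3 = G2 OR G1 OR b = true OR false OR true = true
G6 = c AND b = true AND true = true
G9 = a NAND c = true NAND true = false
G13 = G6 XNOR G9 = true XNOR false = false
G16 = d XOR G3 = false XOR true = true

G13 = false  G16 = true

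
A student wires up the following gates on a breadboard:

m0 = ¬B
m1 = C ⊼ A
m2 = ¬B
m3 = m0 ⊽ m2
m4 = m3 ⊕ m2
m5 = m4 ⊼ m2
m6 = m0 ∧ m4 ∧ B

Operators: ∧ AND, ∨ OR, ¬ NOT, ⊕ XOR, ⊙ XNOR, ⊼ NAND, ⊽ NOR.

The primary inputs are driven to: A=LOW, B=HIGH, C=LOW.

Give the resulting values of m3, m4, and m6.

m0 = NOT B = NOT HIGH = LOW
m2 = NOT B = NOT HIGH = LOW
m3 = m0 NOR m2 = LOW NOR LOW = HIGH
m4 = m3 XOR m2 = HIGH XOR LOW = HIGH
m6 = m0 AND m4 AND B = LOW AND HIGH AND HIGH = LOW

m3 = HIGH; m4 = HIGH; m6 = LOW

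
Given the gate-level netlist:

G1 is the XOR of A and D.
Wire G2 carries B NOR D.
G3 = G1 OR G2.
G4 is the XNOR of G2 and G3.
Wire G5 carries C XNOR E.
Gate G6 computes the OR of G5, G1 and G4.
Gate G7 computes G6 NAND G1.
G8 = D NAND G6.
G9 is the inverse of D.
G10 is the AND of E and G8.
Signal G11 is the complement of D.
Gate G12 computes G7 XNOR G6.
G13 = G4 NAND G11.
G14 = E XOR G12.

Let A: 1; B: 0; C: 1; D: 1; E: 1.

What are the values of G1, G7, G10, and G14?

G1 = A XOR D = 1 XOR 1 = 0
G2 = B NOR D = 0 NOR 1 = 0
G3 = G1 OR G2 = 0 OR 0 = 0
G4 = G2 XNOR G3 = 0 XNOR 0 = 1
G5 = C XNOR E = 1 XNOR 1 = 1
G6 = G5 OR G1 OR G4 = 1 OR 0 OR 1 = 1
G7 = G6 NAND G1 = 1 NAND 0 = 1
G8 = D NAND G6 = 1 NAND 1 = 0
G10 = E AND G8 = 1 AND 0 = 0
G12 = G7 XNOR G6 = 1 XNOR 1 = 1
G14 = E XOR G12 = 1 XOR 1 = 0

G1 = 0, G7 = 1, G10 = 0, G14 = 0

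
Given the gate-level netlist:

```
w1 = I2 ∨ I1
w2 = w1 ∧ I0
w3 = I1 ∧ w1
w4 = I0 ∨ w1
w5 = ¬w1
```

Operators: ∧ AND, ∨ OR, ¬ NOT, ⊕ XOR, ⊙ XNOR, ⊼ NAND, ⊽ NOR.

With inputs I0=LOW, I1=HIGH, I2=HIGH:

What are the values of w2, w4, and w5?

w2 = LOW, w4 = HIGH, w5 = LOW

w1 = I2 OR I1 = HIGH OR HIGH = HIGH
w2 = w1 AND I0 = HIGH AND LOW = LOW
w4 = I0 OR w1 = LOW OR HIGH = HIGH
w5 = NOT w1 = NOT HIGH = LOW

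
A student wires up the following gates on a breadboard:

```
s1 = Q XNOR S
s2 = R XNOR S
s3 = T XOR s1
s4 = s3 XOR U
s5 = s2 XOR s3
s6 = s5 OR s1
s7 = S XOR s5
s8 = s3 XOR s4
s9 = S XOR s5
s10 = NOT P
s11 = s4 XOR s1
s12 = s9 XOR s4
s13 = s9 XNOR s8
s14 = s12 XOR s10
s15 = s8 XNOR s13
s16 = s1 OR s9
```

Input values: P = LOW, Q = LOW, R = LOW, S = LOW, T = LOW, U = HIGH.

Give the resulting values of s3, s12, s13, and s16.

s1 = Q XNOR S = LOW XNOR LOW = HIGH
s2 = R XNOR S = LOW XNOR LOW = HIGH
s3 = T XOR s1 = LOW XOR HIGH = HIGH
s4 = s3 XOR U = HIGH XOR HIGH = LOW
s5 = s2 XOR s3 = HIGH XOR HIGH = LOW
s8 = s3 XOR s4 = HIGH XOR LOW = HIGH
s9 = S XOR s5 = LOW XOR LOW = LOW
s12 = s9 XOR s4 = LOW XOR LOW = LOW
s13 = s9 XNOR s8 = LOW XNOR HIGH = LOW
s16 = s1 OR s9 = HIGH OR LOW = HIGH

s3 = HIGH  s12 = LOW  s13 = LOW  s16 = HIGH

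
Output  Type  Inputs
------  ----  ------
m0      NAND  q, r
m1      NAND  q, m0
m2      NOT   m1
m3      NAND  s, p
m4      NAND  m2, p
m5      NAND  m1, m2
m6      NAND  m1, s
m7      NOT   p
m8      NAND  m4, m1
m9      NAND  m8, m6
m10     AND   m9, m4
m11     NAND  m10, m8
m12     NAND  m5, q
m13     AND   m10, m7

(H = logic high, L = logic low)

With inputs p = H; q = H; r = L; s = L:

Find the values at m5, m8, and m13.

m0 = q NAND r = H NAND L = H
m1 = q NAND m0 = H NAND H = L
m2 = NOT m1 = NOT L = H
m4 = m2 NAND p = H NAND H = L
m5 = m1 NAND m2 = L NAND H = H
m6 = m1 NAND s = L NAND L = H
m7 = NOT p = NOT H = L
m8 = m4 NAND m1 = L NAND L = H
m9 = m8 NAND m6 = H NAND H = L
m10 = m9 AND m4 = L AND L = L
m13 = m10 AND m7 = L AND L = L

m5 = H; m8 = H; m13 = L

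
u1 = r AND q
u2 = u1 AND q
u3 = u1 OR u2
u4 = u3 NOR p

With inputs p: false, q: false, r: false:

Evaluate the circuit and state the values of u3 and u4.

u3 = false; u4 = true

u1 = r AND q = false AND false = false
u2 = u1 AND q = false AND false = false
u3 = u1 OR u2 = false OR false = false
u4 = u3 NOR p = false NOR false = true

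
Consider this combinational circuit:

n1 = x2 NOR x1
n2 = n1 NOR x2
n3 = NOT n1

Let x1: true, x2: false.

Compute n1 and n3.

n1 = x2 NOR x1 = false NOR true = false
n3 = NOT n1 = NOT false = true

n1 = false; n3 = true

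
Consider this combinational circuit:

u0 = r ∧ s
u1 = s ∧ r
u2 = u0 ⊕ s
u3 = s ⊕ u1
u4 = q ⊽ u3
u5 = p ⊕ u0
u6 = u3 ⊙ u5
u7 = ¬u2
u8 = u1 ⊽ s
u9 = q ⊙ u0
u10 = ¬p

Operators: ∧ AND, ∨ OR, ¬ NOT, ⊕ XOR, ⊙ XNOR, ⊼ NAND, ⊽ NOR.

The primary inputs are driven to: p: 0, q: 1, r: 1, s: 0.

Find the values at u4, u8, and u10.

u4 = 0  u8 = 1  u10 = 1

u1 = s AND r = 0 AND 1 = 0
u3 = s XOR u1 = 0 XOR 0 = 0
u4 = q NOR u3 = 1 NOR 0 = 0
u8 = u1 NOR s = 0 NOR 0 = 1
u10 = NOT p = NOT 0 = 1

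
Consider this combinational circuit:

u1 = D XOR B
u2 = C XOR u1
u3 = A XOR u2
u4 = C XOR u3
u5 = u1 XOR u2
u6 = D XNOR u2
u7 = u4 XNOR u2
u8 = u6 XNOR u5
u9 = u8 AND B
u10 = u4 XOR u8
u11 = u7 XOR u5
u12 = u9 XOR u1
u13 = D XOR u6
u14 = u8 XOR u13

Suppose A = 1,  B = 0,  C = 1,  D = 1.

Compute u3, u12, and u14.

u3 = 1, u12 = 1, u14 = 1

u1 = D XOR B = 1 XOR 0 = 1
u2 = C XOR u1 = 1 XOR 1 = 0
u3 = A XOR u2 = 1 XOR 0 = 1
u5 = u1 XOR u2 = 1 XOR 0 = 1
u6 = D XNOR u2 = 1 XNOR 0 = 0
u8 = u6 XNOR u5 = 0 XNOR 1 = 0
u9 = u8 AND B = 0 AND 0 = 0
u12 = u9 XOR u1 = 0 XOR 1 = 1
u13 = D XOR u6 = 1 XOR 0 = 1
u14 = u8 XOR u13 = 0 XOR 1 = 1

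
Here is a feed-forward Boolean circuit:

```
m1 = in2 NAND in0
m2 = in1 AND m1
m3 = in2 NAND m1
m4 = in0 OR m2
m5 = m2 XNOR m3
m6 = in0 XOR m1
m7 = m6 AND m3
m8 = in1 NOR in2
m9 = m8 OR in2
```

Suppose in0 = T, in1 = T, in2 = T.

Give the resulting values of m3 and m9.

m3 = T  m9 = T

m1 = in2 NAND in0 = T NAND T = F
m3 = in2 NAND m1 = T NAND F = T
m8 = in1 NOR in2 = T NOR T = F
m9 = m8 OR in2 = F OR T = T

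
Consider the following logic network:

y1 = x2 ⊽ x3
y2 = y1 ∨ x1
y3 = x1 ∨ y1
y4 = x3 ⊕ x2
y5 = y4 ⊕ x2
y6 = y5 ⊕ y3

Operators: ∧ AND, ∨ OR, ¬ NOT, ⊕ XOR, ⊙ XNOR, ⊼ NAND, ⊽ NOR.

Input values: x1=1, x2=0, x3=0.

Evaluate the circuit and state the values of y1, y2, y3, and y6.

y1 = 1  y2 = 1  y3 = 1  y6 = 1

y1 = x2 NOR x3 = 0 NOR 0 = 1
y2 = y1 OR x1 = 1 OR 1 = 1
y3 = x1 OR y1 = 1 OR 1 = 1
y4 = x3 XOR x2 = 0 XOR 0 = 0
y5 = y4 XOR x2 = 0 XOR 0 = 0
y6 = y5 XOR y3 = 0 XOR 1 = 1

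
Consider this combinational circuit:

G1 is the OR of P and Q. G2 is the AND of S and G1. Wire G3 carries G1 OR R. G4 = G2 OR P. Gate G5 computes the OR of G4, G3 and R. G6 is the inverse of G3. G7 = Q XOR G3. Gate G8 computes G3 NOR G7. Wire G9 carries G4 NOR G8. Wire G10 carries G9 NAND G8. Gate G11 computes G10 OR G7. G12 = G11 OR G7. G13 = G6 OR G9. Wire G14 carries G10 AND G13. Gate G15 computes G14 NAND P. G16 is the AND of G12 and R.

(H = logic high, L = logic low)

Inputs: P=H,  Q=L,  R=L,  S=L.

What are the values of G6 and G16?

G6 = L, G16 = L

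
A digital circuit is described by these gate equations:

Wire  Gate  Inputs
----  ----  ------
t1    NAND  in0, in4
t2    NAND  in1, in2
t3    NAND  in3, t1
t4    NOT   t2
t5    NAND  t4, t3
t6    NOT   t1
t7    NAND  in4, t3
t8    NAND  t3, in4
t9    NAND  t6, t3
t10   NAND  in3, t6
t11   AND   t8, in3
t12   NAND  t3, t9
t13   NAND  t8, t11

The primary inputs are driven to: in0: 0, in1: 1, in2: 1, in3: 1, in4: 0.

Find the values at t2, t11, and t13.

t1 = in0 NAND in4 = 0 NAND 0 = 1
t2 = in1 NAND in2 = 1 NAND 1 = 0
t3 = in3 NAND t1 = 1 NAND 1 = 0
t8 = t3 NAND in4 = 0 NAND 0 = 1
t11 = t8 AND in3 = 1 AND 1 = 1
t13 = t8 NAND t11 = 1 NAND 1 = 0

t2 = 0  t11 = 1  t13 = 0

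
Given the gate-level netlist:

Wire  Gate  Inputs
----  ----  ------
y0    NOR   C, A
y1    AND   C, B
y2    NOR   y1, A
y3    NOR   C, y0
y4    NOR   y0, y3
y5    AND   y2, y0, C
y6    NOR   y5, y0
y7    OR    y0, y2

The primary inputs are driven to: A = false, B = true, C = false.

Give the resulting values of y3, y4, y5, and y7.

y0 = C NOR A = false NOR false = true
y1 = C AND B = false AND true = false
y2 = y1 NOR A = false NOR false = true
y3 = C NOR y0 = false NOR true = false
y4 = y0 NOR y3 = true NOR false = false
y5 = y2 AND y0 AND C = true AND true AND false = false
y7 = y0 OR y2 = true OR true = true

y3 = false; y4 = false; y5 = false; y7 = true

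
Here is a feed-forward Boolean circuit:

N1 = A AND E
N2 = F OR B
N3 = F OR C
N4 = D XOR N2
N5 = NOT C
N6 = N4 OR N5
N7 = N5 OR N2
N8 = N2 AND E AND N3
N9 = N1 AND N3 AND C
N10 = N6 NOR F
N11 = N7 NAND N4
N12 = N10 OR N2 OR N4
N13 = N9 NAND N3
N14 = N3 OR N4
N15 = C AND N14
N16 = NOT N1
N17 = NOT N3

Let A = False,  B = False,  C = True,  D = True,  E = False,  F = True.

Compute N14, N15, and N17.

N2 = F OR B = True OR False = True
N3 = F OR C = True OR True = True
N4 = D XOR N2 = True XOR True = False
N14 = N3 OR N4 = True OR False = True
N15 = C AND N14 = True AND True = True
N17 = NOT N3 = NOT True = False

N14 = True  N15 = True  N17 = False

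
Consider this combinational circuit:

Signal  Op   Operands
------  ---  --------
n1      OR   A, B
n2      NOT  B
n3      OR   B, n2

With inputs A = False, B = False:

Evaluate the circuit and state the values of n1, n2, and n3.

n1 = A OR B = False OR False = False
n2 = NOT B = NOT False = True
n3 = B OR n2 = False OR True = True

n1 = False; n2 = True; n3 = True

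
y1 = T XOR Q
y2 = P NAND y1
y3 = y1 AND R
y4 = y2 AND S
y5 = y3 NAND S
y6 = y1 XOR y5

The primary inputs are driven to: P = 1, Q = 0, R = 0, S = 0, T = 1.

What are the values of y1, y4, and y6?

y1 = 1, y4 = 0, y6 = 0

y1 = T XOR Q = 1 XOR 0 = 1
y2 = P NAND y1 = 1 NAND 1 = 0
y3 = y1 AND R = 1 AND 0 = 0
y4 = y2 AND S = 0 AND 0 = 0
y5 = y3 NAND S = 0 NAND 0 = 1
y6 = y1 XOR y5 = 1 XOR 1 = 0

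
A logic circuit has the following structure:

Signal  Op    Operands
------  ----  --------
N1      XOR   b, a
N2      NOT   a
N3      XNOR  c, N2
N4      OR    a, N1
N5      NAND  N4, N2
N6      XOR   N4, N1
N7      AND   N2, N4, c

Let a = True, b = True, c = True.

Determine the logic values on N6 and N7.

N6 = True, N7 = False

N1 = b XOR a = True XOR True = False
N2 = NOT a = NOT True = False
N4 = a OR N1 = True OR False = True
N6 = N4 XOR N1 = True XOR False = True
N7 = N2 AND N4 AND c = False AND True AND True = False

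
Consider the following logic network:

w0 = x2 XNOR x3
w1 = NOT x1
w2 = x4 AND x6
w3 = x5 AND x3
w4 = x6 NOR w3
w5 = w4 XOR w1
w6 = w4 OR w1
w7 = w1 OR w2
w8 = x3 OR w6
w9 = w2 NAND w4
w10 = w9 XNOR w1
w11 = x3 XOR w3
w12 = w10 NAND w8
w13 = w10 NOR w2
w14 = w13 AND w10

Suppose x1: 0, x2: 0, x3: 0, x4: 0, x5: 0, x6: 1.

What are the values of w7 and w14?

w7 = 1  w14 = 0

w1 = NOT x1 = NOT 0 = 1
w2 = x4 AND x6 = 0 AND 1 = 0
w3 = x5 AND x3 = 0 AND 0 = 0
w4 = x6 NOR w3 = 1 NOR 0 = 0
w7 = w1 OR w2 = 1 OR 0 = 1
w9 = w2 NAND w4 = 0 NAND 0 = 1
w10 = w9 XNOR w1 = 1 XNOR 1 = 1
w13 = w10 NOR w2 = 1 NOR 0 = 0
w14 = w13 AND w10 = 0 AND 1 = 0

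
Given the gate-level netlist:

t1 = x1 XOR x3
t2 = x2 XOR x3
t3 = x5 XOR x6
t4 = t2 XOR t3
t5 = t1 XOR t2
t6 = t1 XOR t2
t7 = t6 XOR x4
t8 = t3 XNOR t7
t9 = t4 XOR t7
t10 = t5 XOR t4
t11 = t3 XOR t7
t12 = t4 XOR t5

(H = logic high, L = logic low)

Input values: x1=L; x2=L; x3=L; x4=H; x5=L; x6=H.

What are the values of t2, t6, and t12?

t2 = L, t6 = L, t12 = H

t1 = x1 XOR x3 = L XOR L = L
t2 = x2 XOR x3 = L XOR L = L
t3 = x5 XOR x6 = L XOR H = H
t4 = t2 XOR t3 = L XOR H = H
t5 = t1 XOR t2 = L XOR L = L
t6 = t1 XOR t2 = L XOR L = L
t12 = t4 XOR t5 = H XOR L = H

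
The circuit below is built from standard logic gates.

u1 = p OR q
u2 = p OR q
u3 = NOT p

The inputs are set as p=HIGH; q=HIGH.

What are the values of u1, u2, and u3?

u1 = HIGH  u2 = HIGH  u3 = LOW

u1 = p OR q = HIGH OR HIGH = HIGH
u2 = p OR q = HIGH OR HIGH = HIGH
u3 = NOT p = NOT HIGH = LOW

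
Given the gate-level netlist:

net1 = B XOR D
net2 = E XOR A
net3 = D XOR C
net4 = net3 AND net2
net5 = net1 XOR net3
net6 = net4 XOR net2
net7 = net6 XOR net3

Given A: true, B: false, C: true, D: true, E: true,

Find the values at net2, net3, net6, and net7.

net2 = false, net3 = false, net6 = false, net7 = false

net2 = E XOR A = true XOR true = false
net3 = D XOR C = true XOR true = false
net4 = net3 AND net2 = false AND false = false
net6 = net4 XOR net2 = false XOR false = false
net7 = net6 XOR net3 = false XOR false = false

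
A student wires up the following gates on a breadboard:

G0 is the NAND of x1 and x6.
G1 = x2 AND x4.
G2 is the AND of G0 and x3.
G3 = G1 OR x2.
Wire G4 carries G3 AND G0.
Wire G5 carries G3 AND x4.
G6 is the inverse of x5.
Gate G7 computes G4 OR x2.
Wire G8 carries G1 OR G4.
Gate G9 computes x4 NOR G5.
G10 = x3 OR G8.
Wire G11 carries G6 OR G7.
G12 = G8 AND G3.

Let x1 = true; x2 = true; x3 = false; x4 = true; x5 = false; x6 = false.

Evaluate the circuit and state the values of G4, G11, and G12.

G0 = x1 NAND x6 = true NAND false = true
G1 = x2 AND x4 = true AND true = true
G3 = G1 OR x2 = true OR true = true
G4 = G3 AND G0 = true AND true = true
G6 = NOT x5 = NOT false = true
G7 = G4 OR x2 = true OR true = true
G8 = G1 OR G4 = true OR true = true
G11 = G6 OR G7 = true OR true = true
G12 = G8 AND G3 = true AND true = true

G4 = true; G11 = true; G12 = true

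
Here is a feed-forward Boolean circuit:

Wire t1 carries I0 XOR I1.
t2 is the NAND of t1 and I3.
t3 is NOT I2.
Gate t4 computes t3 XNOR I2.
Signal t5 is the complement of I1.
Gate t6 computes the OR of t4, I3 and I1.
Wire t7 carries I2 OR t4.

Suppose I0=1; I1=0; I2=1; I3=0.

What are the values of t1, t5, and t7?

t1 = I0 XOR I1 = 1 XOR 0 = 1
t3 = NOT I2 = NOT 1 = 0
t4 = t3 XNOR I2 = 0 XNOR 1 = 0
t5 = NOT I1 = NOT 0 = 1
t7 = I2 OR t4 = 1 OR 0 = 1

t1 = 1, t5 = 1, t7 = 1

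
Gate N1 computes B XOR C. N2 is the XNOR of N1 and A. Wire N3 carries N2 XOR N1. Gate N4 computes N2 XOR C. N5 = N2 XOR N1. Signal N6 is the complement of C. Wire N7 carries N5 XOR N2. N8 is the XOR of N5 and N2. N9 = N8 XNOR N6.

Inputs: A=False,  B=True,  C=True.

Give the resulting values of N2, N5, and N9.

N1 = B XOR C = True XOR True = False
N2 = N1 XNOR A = False XNOR False = True
N5 = N2 XOR N1 = True XOR False = True
N6 = NOT C = NOT True = False
N8 = N5 XOR N2 = True XOR True = False
N9 = N8 XNOR N6 = False XNOR False = True

N2 = True; N5 = True; N9 = True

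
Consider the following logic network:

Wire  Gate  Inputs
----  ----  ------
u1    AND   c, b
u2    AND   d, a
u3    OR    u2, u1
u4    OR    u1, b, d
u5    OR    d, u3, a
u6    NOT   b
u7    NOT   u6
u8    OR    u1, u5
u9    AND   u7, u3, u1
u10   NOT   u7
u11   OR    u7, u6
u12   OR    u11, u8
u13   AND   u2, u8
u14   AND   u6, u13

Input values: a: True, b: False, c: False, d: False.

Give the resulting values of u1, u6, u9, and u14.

u1 = c AND b = False AND False = False
u2 = d AND a = False AND True = False
u3 = u2 OR u1 = False OR False = False
u5 = d OR u3 OR a = False OR False OR True = True
u6 = NOT b = NOT False = True
u7 = NOT u6 = NOT True = False
u8 = u1 OR u5 = False OR True = True
u9 = u7 AND u3 AND u1 = False AND False AND False = False
u13 = u2 AND u8 = False AND True = False
u14 = u6 AND u13 = True AND False = False

u1 = False; u6 = True; u9 = False; u14 = False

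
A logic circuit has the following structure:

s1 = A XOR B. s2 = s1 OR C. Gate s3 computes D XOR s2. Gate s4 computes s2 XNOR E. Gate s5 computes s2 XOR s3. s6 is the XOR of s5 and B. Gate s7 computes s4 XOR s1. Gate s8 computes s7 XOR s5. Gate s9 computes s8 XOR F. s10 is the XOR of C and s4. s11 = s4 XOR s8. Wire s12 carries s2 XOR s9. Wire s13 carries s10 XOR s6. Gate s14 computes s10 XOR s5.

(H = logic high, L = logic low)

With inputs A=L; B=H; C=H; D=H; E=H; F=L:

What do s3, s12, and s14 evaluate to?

s3 = L  s12 = L  s14 = H

s1 = A XOR B = L XOR H = H
s2 = s1 OR C = H OR H = H
s3 = D XOR s2 = H XOR H = L
s4 = s2 XNOR E = H XNOR H = H
s5 = s2 XOR s3 = H XOR L = H
s7 = s4 XOR s1 = H XOR H = L
s8 = s7 XOR s5 = L XOR H = H
s9 = s8 XOR F = H XOR L = H
s10 = C XOR s4 = H XOR H = L
s12 = s2 XOR s9 = H XOR H = L
s14 = s10 XOR s5 = L XOR H = H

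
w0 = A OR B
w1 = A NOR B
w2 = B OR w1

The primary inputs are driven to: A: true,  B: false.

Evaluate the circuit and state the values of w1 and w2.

w1 = false, w2 = false

w1 = A NOR B = true NOR false = false
w2 = B OR w1 = false OR false = false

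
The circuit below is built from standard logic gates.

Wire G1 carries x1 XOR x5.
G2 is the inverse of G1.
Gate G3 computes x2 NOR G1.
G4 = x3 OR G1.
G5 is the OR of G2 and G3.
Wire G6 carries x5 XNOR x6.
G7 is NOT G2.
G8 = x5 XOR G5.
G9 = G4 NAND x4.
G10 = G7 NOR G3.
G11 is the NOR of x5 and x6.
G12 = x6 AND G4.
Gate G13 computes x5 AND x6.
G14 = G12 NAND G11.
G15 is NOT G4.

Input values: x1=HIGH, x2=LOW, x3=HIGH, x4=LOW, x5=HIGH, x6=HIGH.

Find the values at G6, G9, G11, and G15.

G6 = HIGH, G9 = HIGH, G11 = LOW, G15 = LOW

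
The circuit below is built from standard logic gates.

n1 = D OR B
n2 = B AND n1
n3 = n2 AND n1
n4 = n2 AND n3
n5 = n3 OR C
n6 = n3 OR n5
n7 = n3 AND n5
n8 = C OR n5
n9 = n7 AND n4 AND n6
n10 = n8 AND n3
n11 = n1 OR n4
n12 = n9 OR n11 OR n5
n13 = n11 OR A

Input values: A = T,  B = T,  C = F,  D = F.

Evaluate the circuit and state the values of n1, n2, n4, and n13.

n1 = D OR B = F OR T = T
n2 = B AND n1 = T AND T = T
n3 = n2 AND n1 = T AND T = T
n4 = n2 AND n3 = T AND T = T
n11 = n1 OR n4 = T OR T = T
n13 = n11 OR A = T OR T = T

n1 = T; n2 = T; n4 = T; n13 = T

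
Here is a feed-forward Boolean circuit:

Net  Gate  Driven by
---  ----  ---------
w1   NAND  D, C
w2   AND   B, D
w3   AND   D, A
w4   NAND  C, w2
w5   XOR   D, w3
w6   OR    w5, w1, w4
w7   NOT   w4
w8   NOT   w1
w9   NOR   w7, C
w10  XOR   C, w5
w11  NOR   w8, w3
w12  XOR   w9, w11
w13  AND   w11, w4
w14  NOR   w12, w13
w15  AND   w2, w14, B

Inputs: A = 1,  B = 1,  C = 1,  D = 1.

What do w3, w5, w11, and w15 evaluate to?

w1 = D NAND C = 1 NAND 1 = 0
w2 = B AND D = 1 AND 1 = 1
w3 = D AND A = 1 AND 1 = 1
w4 = C NAND w2 = 1 NAND 1 = 0
w5 = D XOR w3 = 1 XOR 1 = 0
w7 = NOT w4 = NOT 0 = 1
w8 = NOT w1 = NOT 0 = 1
w9 = w7 NOR C = 1 NOR 1 = 0
w11 = w8 NOR w3 = 1 NOR 1 = 0
w12 = w9 XOR w11 = 0 XOR 0 = 0
w13 = w11 AND w4 = 0 AND 0 = 0
w14 = w12 NOR w13 = 0 NOR 0 = 1
w15 = w2 AND w14 AND B = 1 AND 1 AND 1 = 1

w3 = 1; w5 = 0; w11 = 0; w15 = 1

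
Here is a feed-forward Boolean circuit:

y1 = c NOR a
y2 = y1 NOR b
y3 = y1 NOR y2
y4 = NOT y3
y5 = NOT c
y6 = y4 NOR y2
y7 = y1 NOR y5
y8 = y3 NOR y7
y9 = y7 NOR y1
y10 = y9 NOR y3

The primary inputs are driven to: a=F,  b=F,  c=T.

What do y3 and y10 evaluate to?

y3 = F, y10 = T

y1 = c NOR a = T NOR F = F
y2 = y1 NOR b = F NOR F = T
y3 = y1 NOR y2 = F NOR T = F
y5 = NOT c = NOT T = F
y7 = y1 NOR y5 = F NOR F = T
y9 = y7 NOR y1 = T NOR F = F
y10 = y9 NOR y3 = F NOR F = T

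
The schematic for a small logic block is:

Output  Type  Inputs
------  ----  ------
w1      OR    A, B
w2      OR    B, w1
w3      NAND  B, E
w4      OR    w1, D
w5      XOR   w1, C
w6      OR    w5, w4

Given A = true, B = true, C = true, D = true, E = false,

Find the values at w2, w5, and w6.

w2 = true; w5 = false; w6 = true

w1 = A OR B = true OR true = true
w2 = B OR w1 = true OR true = true
w4 = w1 OR D = true OR true = true
w5 = w1 XOR C = true XOR true = false
w6 = w5 OR w4 = false OR true = true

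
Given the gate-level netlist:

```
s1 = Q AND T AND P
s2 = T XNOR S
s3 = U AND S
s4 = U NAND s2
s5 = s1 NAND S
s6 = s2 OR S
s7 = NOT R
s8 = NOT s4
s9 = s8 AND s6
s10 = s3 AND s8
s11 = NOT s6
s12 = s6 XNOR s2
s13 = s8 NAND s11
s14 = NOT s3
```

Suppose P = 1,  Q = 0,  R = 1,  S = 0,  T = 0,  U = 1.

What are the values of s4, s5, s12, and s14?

s1 = Q AND T AND P = 0 AND 0 AND 1 = 0
s2 = T XNOR S = 0 XNOR 0 = 1
s3 = U AND S = 1 AND 0 = 0
s4 = U NAND s2 = 1 NAND 1 = 0
s5 = s1 NAND S = 0 NAND 0 = 1
s6 = s2 OR S = 1 OR 0 = 1
s12 = s6 XNOR s2 = 1 XNOR 1 = 1
s14 = NOT s3 = NOT 0 = 1

s4 = 0; s5 = 1; s12 = 1; s14 = 1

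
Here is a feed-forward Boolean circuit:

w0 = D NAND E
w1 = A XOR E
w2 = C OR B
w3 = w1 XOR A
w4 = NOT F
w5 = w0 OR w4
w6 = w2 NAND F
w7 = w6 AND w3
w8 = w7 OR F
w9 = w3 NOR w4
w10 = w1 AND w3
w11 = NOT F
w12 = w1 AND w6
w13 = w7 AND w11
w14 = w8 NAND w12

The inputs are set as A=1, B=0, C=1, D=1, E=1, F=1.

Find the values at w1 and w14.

w1 = 0, w14 = 1

w1 = A XOR E = 1 XOR 1 = 0
w2 = C OR B = 1 OR 0 = 1
w3 = w1 XOR A = 0 XOR 1 = 1
w6 = w2 NAND F = 1 NAND 1 = 0
w7 = w6 AND w3 = 0 AND 1 = 0
w8 = w7 OR F = 0 OR 1 = 1
w12 = w1 AND w6 = 0 AND 0 = 0
w14 = w8 NAND w12 = 1 NAND 0 = 1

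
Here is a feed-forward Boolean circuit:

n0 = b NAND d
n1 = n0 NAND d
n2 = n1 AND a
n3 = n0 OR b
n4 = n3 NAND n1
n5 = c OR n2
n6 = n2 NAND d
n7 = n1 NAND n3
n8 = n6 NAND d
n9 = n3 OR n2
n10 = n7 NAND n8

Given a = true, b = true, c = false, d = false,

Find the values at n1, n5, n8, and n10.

n1 = true, n5 = true, n8 = true, n10 = true

n0 = b NAND d = true NAND false = true
n1 = n0 NAND d = true NAND false = true
n2 = n1 AND a = true AND true = true
n3 = n0 OR b = true OR true = true
n5 = c OR n2 = false OR true = true
n6 = n2 NAND d = true NAND false = true
n7 = n1 NAND n3 = true NAND true = false
n8 = n6 NAND d = true NAND false = true
n10 = n7 NAND n8 = false NAND true = true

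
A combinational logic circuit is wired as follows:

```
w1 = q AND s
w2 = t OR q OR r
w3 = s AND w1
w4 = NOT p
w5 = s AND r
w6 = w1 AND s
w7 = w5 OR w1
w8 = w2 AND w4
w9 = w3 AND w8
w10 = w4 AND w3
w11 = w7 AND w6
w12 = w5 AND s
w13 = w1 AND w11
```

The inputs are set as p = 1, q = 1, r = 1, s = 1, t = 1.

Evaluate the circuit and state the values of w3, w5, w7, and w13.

w3 = 1; w5 = 1; w7 = 1; w13 = 1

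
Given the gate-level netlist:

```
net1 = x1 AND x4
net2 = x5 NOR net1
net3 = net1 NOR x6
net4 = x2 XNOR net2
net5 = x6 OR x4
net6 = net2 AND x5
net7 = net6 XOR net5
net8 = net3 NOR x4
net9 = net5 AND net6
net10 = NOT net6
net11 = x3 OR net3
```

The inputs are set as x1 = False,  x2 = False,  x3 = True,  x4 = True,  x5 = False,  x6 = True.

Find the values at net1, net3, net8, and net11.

net1 = False  net3 = False  net8 = False  net11 = True

net1 = x1 AND x4 = False AND True = False
net3 = net1 NOR x6 = False NOR True = False
net8 = net3 NOR x4 = False NOR True = False
net11 = x3 OR net3 = True OR False = True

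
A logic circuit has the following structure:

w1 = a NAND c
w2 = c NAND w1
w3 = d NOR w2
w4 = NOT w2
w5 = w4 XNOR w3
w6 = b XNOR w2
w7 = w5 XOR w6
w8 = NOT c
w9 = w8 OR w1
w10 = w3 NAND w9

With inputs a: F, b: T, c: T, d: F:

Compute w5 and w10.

w5 = T  w10 = F

w1 = a NAND c = F NAND T = T
w2 = c NAND w1 = T NAND T = F
w3 = d NOR w2 = F NOR F = T
w4 = NOT w2 = NOT F = T
w5 = w4 XNOR w3 = T XNOR T = T
w8 = NOT c = NOT T = F
w9 = w8 OR w1 = F OR T = T
w10 = w3 NAND w9 = T NAND T = F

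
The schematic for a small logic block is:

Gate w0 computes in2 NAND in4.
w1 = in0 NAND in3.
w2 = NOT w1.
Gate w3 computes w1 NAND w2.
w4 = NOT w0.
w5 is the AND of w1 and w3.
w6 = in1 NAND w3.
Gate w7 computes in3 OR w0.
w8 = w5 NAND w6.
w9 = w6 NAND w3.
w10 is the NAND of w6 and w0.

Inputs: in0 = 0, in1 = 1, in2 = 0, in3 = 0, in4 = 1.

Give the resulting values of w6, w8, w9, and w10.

w6 = 0; w8 = 1; w9 = 1; w10 = 1

w0 = in2 NAND in4 = 0 NAND 1 = 1
w1 = in0 NAND in3 = 0 NAND 0 = 1
w2 = NOT w1 = NOT 1 = 0
w3 = w1 NAND w2 = 1 NAND 0 = 1
w5 = w1 AND w3 = 1 AND 1 = 1
w6 = in1 NAND w3 = 1 NAND 1 = 0
w8 = w5 NAND w6 = 1 NAND 0 = 1
w9 = w6 NAND w3 = 0 NAND 1 = 1
w10 = w6 NAND w0 = 0 NAND 1 = 1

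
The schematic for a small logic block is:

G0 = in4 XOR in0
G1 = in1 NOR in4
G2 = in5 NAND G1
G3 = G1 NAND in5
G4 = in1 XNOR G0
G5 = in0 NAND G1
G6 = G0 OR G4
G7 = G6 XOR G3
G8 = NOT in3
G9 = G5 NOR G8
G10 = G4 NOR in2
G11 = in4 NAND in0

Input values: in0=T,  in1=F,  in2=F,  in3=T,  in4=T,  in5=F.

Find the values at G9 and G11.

G1 = in1 NOR in4 = F NOR T = F
G5 = in0 NAND G1 = T NAND F = T
G8 = NOT in3 = NOT T = F
G9 = G5 NOR G8 = T NOR F = F
G11 = in4 NAND in0 = T NAND T = F

G9 = F, G11 = F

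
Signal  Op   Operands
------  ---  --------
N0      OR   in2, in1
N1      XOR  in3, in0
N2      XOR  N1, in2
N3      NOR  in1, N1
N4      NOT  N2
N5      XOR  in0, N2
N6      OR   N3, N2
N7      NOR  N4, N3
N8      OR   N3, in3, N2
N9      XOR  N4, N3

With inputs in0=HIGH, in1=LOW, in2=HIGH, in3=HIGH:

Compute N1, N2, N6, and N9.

N1 = in3 XOR in0 = HIGH XOR HIGH = LOW
N2 = N1 XOR in2 = LOW XOR HIGH = HIGH
N3 = in1 NOR N1 = LOW NOR LOW = HIGH
N4 = NOT N2 = NOT HIGH = LOW
N6 = N3 OR N2 = HIGH OR HIGH = HIGH
N9 = N4 XOR N3 = LOW XOR HIGH = HIGH

N1 = LOW, N2 = HIGH, N6 = HIGH, N9 = HIGH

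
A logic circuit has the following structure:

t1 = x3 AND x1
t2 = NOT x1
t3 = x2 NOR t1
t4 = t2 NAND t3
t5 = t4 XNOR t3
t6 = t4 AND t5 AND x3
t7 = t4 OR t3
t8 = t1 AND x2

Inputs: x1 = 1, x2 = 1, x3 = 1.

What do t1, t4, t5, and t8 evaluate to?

t1 = 1, t4 = 1, t5 = 0, t8 = 1

t1 = x3 AND x1 = 1 AND 1 = 1
t2 = NOT x1 = NOT 1 = 0
t3 = x2 NOR t1 = 1 NOR 1 = 0
t4 = t2 NAND t3 = 0 NAND 0 = 1
t5 = t4 XNOR t3 = 1 XNOR 0 = 0
t8 = t1 AND x2 = 1 AND 1 = 1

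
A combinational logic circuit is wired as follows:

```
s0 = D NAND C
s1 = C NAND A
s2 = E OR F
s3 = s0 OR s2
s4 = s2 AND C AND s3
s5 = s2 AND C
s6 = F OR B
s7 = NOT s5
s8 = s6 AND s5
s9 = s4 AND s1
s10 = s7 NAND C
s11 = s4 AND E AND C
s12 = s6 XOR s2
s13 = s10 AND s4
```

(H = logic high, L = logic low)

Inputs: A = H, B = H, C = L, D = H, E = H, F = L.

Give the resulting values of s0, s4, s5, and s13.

s0 = D NAND C = H NAND L = H
s2 = E OR F = H OR L = H
s3 = s0 OR s2 = H OR H = H
s4 = s2 AND C AND s3 = H AND L AND H = L
s5 = s2 AND C = H AND L = L
s7 = NOT s5 = NOT L = H
s10 = s7 NAND C = H NAND L = H
s13 = s10 AND s4 = H AND L = L

s0 = H, s4 = L, s5 = L, s13 = L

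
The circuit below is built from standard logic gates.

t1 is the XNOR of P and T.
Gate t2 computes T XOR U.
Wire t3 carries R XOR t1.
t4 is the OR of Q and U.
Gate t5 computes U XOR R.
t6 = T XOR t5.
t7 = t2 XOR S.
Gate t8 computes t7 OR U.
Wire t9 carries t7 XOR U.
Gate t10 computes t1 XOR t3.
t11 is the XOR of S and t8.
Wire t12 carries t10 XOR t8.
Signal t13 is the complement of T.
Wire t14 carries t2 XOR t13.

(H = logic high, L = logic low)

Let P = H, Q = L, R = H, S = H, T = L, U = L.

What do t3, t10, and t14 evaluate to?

t3 = H  t10 = H  t14 = H

t1 = P XNOR T = H XNOR L = L
t2 = T XOR U = L XOR L = L
t3 = R XOR t1 = H XOR L = H
t10 = t1 XOR t3 = L XOR H = H
t13 = NOT T = NOT L = H
t14 = t2 XOR t13 = L XOR H = H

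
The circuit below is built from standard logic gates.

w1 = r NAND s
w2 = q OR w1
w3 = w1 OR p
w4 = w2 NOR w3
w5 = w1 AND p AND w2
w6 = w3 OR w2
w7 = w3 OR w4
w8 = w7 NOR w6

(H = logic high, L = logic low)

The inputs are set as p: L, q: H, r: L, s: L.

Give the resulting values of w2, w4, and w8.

w1 = r NAND s = L NAND L = H
w2 = q OR w1 = H OR H = H
w3 = w1 OR p = H OR L = H
w4 = w2 NOR w3 = H NOR H = L
w6 = w3 OR w2 = H OR H = H
w7 = w3 OR w4 = H OR L = H
w8 = w7 NOR w6 = H NOR H = L

w2 = H, w4 = L, w8 = L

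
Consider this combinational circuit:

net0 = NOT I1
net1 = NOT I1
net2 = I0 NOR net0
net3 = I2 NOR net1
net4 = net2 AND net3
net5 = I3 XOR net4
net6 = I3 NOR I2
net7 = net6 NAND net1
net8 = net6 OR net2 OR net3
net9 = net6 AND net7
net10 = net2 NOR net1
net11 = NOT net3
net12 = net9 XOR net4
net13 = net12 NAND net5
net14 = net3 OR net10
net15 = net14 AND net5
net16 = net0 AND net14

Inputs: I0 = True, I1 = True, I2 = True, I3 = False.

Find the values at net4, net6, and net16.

net0 = NOT I1 = NOT True = False
net1 = NOT I1 = NOT True = False
net2 = I0 NOR net0 = True NOR False = False
net3 = I2 NOR net1 = True NOR False = False
net4 = net2 AND net3 = False AND False = False
net6 = I3 NOR I2 = False NOR True = False
net10 = net2 NOR net1 = False NOR False = True
net14 = net3 OR net10 = False OR True = True
net16 = net0 AND net14 = False AND True = False

net4 = False, net6 = False, net16 = False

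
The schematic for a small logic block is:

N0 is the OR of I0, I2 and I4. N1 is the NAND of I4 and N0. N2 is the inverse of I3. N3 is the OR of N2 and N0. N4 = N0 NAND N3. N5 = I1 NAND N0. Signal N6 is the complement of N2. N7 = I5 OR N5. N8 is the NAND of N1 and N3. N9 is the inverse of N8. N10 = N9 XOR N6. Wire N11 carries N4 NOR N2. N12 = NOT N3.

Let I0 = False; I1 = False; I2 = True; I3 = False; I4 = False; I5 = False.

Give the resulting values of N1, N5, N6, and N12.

N1 = True; N5 = True; N6 = False; N12 = False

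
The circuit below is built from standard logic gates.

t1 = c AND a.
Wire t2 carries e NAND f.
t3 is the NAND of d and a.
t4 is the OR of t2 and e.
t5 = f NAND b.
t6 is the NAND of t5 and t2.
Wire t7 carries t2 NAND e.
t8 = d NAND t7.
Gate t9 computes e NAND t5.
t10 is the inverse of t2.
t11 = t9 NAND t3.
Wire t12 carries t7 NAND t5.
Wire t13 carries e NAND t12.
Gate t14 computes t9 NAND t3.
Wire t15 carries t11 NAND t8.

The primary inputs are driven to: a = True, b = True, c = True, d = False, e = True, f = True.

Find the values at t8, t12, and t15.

t2 = e NAND f = True NAND True = False
t3 = d NAND a = False NAND True = True
t5 = f NAND b = True NAND True = False
t7 = t2 NAND e = False NAND True = True
t8 = d NAND t7 = False NAND True = True
t9 = e NAND t5 = True NAND False = True
t11 = t9 NAND t3 = True NAND True = False
t12 = t7 NAND t5 = True NAND False = True
t15 = t11 NAND t8 = False NAND True = True

t8 = True  t12 = True  t15 = True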